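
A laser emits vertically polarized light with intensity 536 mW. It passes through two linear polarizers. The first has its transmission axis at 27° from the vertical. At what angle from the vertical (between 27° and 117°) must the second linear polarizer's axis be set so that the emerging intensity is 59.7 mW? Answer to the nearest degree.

By Malus's law, I₁ = I₀ cos²(27° − 0°) = I₀ cos²(27°) = 0.7939 I₀.
Target fraction: 59.7 / 536 mW = 0.1114 of I₀.
Need I₂/I₀ = 0.1114, so cos²(θ − 27°) = 0.1114 / 0.7939 = 0.1403.
θ − 27° = arccos(√0.1403) = 68.0°, giving θ ≈ 27 + 68.0 = 95.0°.

θ ≈ 95°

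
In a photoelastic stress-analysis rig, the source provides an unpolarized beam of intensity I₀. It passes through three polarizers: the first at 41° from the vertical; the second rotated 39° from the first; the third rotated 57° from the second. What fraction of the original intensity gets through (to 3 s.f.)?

≈ 0.0896 I₀

Unpolarized light through the first polarizer → I₁ = ½ I₀, now polarized at 41°.
I₂ = I₁ cos²(39°) = 0.5 · 0.604 I₀ = 0.302 I₀.
I₃ = I₂ cos²(57°) = 0.302 · 0.2966 I₀ = 0.08958 I₀.
Transmitted fraction = 0.08958.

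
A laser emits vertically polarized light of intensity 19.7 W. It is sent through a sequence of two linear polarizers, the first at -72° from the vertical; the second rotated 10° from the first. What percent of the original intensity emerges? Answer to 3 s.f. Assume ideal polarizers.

≈ 9.26%

I₁ = 19.7 W · cos²(72°) = 1.881 W.
I₂ = I₁ · cos²(10°) = 1.881 · 0.9698 = 1.824 W.
That is 9.261% of the incident intensity.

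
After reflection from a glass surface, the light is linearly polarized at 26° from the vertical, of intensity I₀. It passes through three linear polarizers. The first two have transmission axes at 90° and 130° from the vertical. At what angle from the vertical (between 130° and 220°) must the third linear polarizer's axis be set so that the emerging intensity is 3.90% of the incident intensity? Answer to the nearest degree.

I₁ = I₀ cos²(90° − 26°) = I₀ cos²(64°) = 0.1922 I₀.
I₂ = I₁ cos²(130° − 90°) = 0.1922 I₀ · cos²(40°) = 0.1128 I₀.
Need I₃/I₀ = 0.039, so cos²(θ − 130°) = 0.039 / 0.1128 = 0.3458.
θ − 130° = arccos(√0.3458) = 54.0°, giving θ ≈ 130 + 54.0 = 184.0°.

θ ≈ 184°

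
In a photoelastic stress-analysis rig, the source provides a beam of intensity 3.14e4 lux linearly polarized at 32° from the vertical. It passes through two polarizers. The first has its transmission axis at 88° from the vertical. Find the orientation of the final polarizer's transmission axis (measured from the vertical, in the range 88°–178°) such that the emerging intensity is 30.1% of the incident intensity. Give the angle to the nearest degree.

I₁ = I₀ cos²(88° − 32°) = I₀ cos²(56°) = 0.3127 I₀.
Need I₂/I₀ = 0.301, so cos²(θ − 88°) = 0.301 / 0.3127 = 0.9626.
θ − 88° = arccos(√0.9626) = 11.2°, giving θ ≈ 88 + 11.2 = 99.2°.

θ ≈ 99°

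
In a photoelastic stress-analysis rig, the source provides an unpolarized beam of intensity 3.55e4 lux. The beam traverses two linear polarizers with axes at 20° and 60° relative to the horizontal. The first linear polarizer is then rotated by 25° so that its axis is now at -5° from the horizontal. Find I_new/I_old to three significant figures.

Before rotation:
Unpolarized light through the first polarizer → I₁ = ½ I₀, now polarized at 20°.
I₂ = I₁ cos²(60° − 20°) = 0.5 I₀ · cos²(40°) = 0.2934 I₀.
After rotation:
Unpolarized light through the first polarizer → I₁ = ½ I₀, now polarized at -5°.
I₂ = I₁ cos²(60° + 5°) = 0.5 I₀ · cos²(65°) = 0.0893 I₀.
Ratio = 0.0893 / 0.2934 = 0.3044.

I_new/I_old ≈ 0.304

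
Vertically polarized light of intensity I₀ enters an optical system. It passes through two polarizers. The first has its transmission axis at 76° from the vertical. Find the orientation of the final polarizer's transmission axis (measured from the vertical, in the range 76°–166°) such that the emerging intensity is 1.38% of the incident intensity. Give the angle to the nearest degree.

θ ≈ 137°

By Malus's law, I₁ = I₀ cos²(76° − 0°) = I₀ cos²(76°) = 0.05853 I₀.
Need I₂/I₀ = 0.0138, so cos²(θ − 76°) = 0.0138 / 0.05853 = 0.2358.
θ − 76° = arccos(√0.2358) = 60.9°, giving θ ≈ 76 + 60.9 = 136.9°.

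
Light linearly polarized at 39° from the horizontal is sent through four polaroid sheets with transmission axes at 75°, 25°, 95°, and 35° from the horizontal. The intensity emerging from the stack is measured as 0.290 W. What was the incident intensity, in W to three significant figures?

I₁ = I₀ cos²(75° − 39°) = I₀ cos²(36°) = 0.6545 I₀.
I₂ = I₁ cos²(25° − 75°) = 0.6545 I₀ · cos²(50°) = 0.2704 I₀.
I₃ = I₂ cos²(95° − 25°) = 0.2704 I₀ · cos²(70°) = 0.03163 I₀.
I₄ = I₃ cos²(35° − 95°) = 0.03163 I₀ · cos²(60°) = 0.007908 I₀.
So 0.290 W = 0.007908 I₀, giving I₀ = 0.290/0.007908 = 36.67 W.

I₀ ≈ 36.7 W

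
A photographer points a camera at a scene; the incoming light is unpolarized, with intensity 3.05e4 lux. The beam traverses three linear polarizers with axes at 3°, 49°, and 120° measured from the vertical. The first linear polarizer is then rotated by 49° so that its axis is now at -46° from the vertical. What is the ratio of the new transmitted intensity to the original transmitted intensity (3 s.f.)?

I_new/I_old ≈ 0.0157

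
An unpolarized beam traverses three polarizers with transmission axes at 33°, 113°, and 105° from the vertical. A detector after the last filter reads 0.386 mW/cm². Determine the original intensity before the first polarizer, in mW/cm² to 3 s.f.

Unpolarized light through the first polarizer → I₁ = ½ I₀, now polarized at 33°.
I₂ = I₁ cos²(113° − 33°) = 0.5 I₀ · cos²(80°) = 0.01508 I₀.
I₃ = I₂ cos²(105° − 113°) = 0.01508 I₀ · cos²(8°) = 0.01478 I₀.
So 0.386 mW/cm² = 0.01478 I₀, giving I₀ = 0.386/0.01478 = 26.11 mW/cm².

I₀ ≈ 26.1 mW/cm²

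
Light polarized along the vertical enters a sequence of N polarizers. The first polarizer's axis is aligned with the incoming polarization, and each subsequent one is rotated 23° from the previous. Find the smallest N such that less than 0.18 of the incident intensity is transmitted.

N = 12

First polarizer is aligned with the polarization: full transmission.
Each further stage multiplies by cos²(23°) = 0.8473.
After N polarizers: T = 0.8473^(N−1). Require T < 0.18 ⇒ N−1 > ln(0.18)/ln(0.8473) = 10.35, so N−1 ≥ 11 and N = 12.
Check: N=12 gives T = 0.1616 < 0.18; N=11 gives T = 0.1908.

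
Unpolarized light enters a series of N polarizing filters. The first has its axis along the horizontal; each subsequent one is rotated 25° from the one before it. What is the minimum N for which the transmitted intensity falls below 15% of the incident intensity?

First polarizer halves the unpolarized light: factor 1/2.
Each further stage multiplies by cos²(25°) = 0.8214.
After N polarizers: T = 0.5·0.8214^(N−1). Require T < 0.15 ⇒ N−1 > ln(0.15/0.5)/ln(0.8214) = 6.12, so N−1 ≥ 7 and N = 8.
Check: N=8 gives T = 0.1261 < 0.15; N=7 gives T = 0.1536.

N = 8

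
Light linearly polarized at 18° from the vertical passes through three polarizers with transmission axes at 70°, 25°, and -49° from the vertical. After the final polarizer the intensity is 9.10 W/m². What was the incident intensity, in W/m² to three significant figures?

I₀ ≈ 632 W/m²

I₁ = I₀ cos²(70° − 18°) = I₀ cos²(52°) = 0.379 I₀.
I₂ = I₁ cos²(25° − 70°) = 0.379 I₀ · cos²(45°) = 0.1895 I₀.
I₃ = I₂ cos²(-49° − 25°) = 0.1895 I₀ · cos²(74°) = 0.0144 I₀.
So 9.10 W/m² = 0.0144 I₀, giving I₀ = 9.10/0.0144 = 632 W/m².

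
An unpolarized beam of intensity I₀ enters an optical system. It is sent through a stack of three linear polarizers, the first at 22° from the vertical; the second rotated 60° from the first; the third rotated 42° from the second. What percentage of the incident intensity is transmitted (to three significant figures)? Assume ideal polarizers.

≈ 6.90%

Unpolarized light through the first polarizer → I₁ = ½ I₀, now polarized at 22°.
I₂ = I₁ cos²(60°) = 0.5 · 0.25 I₀ = 0.125 I₀.
I₃ = I₂ cos²(42°) = 0.125 · 0.5523 I₀ = 0.06903 I₀.
That is 6.903% of the incident intensity.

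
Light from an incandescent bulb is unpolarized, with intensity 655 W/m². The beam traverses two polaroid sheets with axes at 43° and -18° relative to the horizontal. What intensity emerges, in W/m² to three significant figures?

I ≈ 77.0 W/m²

Unpolarized light through the first polarizer → I₁ = 655 W/m²/2 = 327.5 W/m², polarized at 43°.
I₂ = I₁ · cos²(61°) = 327.5 · 0.235 = 76.98 W/m².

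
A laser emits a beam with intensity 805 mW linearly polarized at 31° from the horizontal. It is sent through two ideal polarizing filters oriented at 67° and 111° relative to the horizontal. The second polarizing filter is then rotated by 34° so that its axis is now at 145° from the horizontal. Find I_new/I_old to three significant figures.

Before rotation:
I₁ = I₀ cos²(67° − 31°) = I₀ cos²(36°) = 0.6545 I₀.
I₂ = I₁ cos²(111° − 67°) = 0.6545 I₀ · cos²(44°) = 0.3387 I₀.
After rotation:
I₁ = I₀ cos²(67° − 31°) = I₀ cos²(36°) = 0.6545 I₀.
I₂ = I₁ cos²(145° − 67°) = 0.6545 I₀ · cos²(78°) = 0.02829 I₀.
Ratio = 0.02829 / 0.3387 = 0.08354.

I_new/I_old ≈ 0.0835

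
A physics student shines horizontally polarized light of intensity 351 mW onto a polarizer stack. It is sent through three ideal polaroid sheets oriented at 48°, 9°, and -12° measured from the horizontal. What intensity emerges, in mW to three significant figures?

By Malus's law, I₁ = 351 mW · cos²(48°) = 157.2 mW.
I₂ = I₁ · cos²(39°) = 157.2 · 0.604 = 94.91 mW.
I₃ = I₂ · cos²(21°) = 94.91 · 0.8716 = 82.73 mW.

I ≈ 82.7 mW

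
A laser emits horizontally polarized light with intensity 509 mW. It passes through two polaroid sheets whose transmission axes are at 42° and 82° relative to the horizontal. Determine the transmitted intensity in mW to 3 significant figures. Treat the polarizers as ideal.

I ≈ 165 mW

I₁ = 509 mW · cos²(42°) = 281.1 mW.
I₂ = I₁ · cos²(40°) = 281.1 · 0.5868 = 165 mW.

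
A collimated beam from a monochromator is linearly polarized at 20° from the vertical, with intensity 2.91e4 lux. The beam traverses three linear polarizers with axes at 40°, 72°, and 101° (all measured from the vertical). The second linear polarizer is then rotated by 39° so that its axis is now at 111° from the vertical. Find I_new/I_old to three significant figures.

Before rotation:
By Malus's law, I₁ = I₀ cos²(40° − 20°) = I₀ cos²(20°) = 0.883 I₀.
I₂ = I₁ cos²(72° − 40°) = 0.883 I₀ · cos²(32°) = 0.6351 I₀.
I₃ = I₂ cos²(101° − 72°) = 0.6351 I₀ · cos²(29°) = 0.4858 I₀.
After rotation:
I₁ = I₀ cos²(40° − 20°) = I₀ cos²(20°) = 0.883 I₀.
I₂ = I₁ cos²(111° − 40°) = 0.883 I₀ · cos²(71°) = 0.0936 I₀.
I₃ = I₂ cos²(101° − 111°) = 0.0936 I₀ · cos²(10°) = 0.09077 I₀.
Ratio = 0.09077 / 0.4858 = 0.1869.

I_new/I_old ≈ 0.187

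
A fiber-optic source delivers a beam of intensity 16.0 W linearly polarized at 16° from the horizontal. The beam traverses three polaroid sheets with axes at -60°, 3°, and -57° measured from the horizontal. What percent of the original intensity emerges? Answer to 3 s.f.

I₁ = 16.0 W · cos²(76°) = 0.9364 W.
I₂ = I₁ · cos²(63°) = 0.9364 · 0.2061 = 0.193 W.
I₃ = I₂ · cos²(60°) = 0.193 · 0.25 = 0.04825 W.
That is 0.3016% of the incident intensity.

≈ 0.302%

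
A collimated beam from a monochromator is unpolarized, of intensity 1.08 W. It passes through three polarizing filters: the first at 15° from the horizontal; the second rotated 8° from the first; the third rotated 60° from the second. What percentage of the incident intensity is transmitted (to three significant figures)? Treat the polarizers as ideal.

Unpolarized light through the first polarizer → I₁ = 1.08 W/2 = 0.54 W, polarized at 15°.
I₂ = I₁ · cos²(8°) = 0.54 · 0.9806 = 0.5295 W.
I₃ = I₂ · cos²(60°) = 0.5295 · 0.25 = 0.1324 W.
That is 12.26% of the incident intensity.

≈ 12.3%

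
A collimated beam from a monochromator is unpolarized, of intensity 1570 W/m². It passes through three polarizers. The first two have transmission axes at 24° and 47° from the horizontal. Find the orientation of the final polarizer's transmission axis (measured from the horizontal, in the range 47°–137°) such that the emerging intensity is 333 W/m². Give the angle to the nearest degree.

θ ≈ 92°

Unpolarized light through the first polarizer → I₁ = ½ I₀, now polarized at 24°.
I₂ = I₁ cos²(47° − 24°) = 0.5 I₀ · cos²(23°) = 0.4237 I₀.
Target fraction: 333 / 1570 W/m² = 0.2121 of I₀.
Need I₃/I₀ = 0.2121, so cos²(θ − 47°) = 0.2121 / 0.4237 = 0.5006.
θ − 47° = arccos(√0.5006) = 45.0°, giving θ ≈ 47 + 45.0 = 92.0°.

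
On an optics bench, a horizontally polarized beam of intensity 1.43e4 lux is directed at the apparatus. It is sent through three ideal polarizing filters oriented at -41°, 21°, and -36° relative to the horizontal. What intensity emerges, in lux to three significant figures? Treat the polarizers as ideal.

By Malus's law, I₁ = 1.43e4 lux · cos²(41°) = 8145 lux.
I₂ = I₁ · cos²(62°) = 8145 · 0.2204 = 1795 lux.
I₃ = I₂ · cos²(57°) = 1795 · 0.2966 = 532.5 lux.

I ≈ 533 lux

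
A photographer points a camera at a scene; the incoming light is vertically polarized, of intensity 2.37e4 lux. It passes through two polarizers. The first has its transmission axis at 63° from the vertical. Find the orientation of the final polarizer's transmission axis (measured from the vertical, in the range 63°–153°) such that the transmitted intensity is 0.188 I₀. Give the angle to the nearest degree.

I₁ = I₀ cos²(63° − 0°) = I₀ cos²(63°) = 0.2061 I₀.
Need I₂/I₀ = 0.188, so cos²(θ − 63°) = 0.188 / 0.2061 = 0.9121.
θ − 63° = arccos(√0.9121) = 17.2°, giving θ ≈ 63 + 17.2 = 80.2°.

θ ≈ 80°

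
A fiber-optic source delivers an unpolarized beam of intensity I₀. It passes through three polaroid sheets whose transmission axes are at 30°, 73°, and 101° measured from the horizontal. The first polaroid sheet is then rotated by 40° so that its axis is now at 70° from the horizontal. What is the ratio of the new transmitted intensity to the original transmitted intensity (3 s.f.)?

I_new/I_old ≈ 1.86

Before rotation:
Unpolarized light through the first polarizer → I₁ = ½ I₀, now polarized at 30°.
I₂ = I₁ cos²(73° − 30°) = 0.5 I₀ · cos²(43°) = 0.2674 I₀.
I₃ = I₂ cos²(101° − 73°) = 0.2674 I₀ · cos²(28°) = 0.2085 I₀.
After rotation:
Unpolarized light through the first polarizer → I₁ = ½ I₀, now polarized at 70°.
I₂ = I₁ cos²(73° − 70°) = 0.5 I₀ · cos²(3°) = 0.4986 I₀.
I₃ = I₂ cos²(101° − 73°) = 0.4986 I₀ · cos²(28°) = 0.3887 I₀.
Ratio = 0.3887 / 0.2085 = 1.864.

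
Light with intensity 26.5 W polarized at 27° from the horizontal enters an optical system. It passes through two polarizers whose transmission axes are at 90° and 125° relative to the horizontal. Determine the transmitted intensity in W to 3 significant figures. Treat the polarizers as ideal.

I ≈ 3.66 W

I₁ = 26.5 W · cos²(63°) = 5.462 W.
I₂ = I₁ · cos²(35°) = 5.462 · 0.671 = 3.665 W.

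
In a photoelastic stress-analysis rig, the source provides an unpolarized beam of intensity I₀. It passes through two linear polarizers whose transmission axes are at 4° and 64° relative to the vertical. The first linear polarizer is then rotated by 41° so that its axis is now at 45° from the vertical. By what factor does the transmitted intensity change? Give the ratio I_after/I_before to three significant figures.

Before rotation:
Unpolarized light through the first polarizer → I₁ = ½ I₀, now polarized at 4°.
I₂ = I₁ cos²(64° − 4°) = 0.5 I₀ · cos²(60°) = 0.125 I₀.
After rotation:
Unpolarized light through the first polarizer → I₁ = ½ I₀, now polarized at 45°.
I₂ = I₁ cos²(64° − 45°) = 0.5 I₀ · cos²(19°) = 0.447 I₀.
Ratio = 0.447 / 0.125 = 3.576.

I_new/I_old ≈ 3.58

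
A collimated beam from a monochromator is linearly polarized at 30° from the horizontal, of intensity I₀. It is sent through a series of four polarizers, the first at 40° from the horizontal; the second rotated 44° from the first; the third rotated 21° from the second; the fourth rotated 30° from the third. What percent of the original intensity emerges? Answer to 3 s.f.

I₁ = I₀ cos²(40° − 30°) = I₀ cos²(10°) = 0.9698 I₀.
I₂ = I₁ cos²(44°) = 0.9698 · 0.5174 I₀ = 0.5018 I₀.
I₃ = I₂ cos²(21°) = 0.5018 · 0.8716 I₀ = 0.4374 I₀.
I₄ = I₃ cos²(30°) = 0.4374 · 0.75 I₀ = 0.328 I₀.
That is 32.8% of the incident intensity.

≈ 32.8%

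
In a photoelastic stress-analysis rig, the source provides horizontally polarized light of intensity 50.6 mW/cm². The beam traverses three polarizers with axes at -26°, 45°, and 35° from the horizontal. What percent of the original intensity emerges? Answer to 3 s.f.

≈ 8.30%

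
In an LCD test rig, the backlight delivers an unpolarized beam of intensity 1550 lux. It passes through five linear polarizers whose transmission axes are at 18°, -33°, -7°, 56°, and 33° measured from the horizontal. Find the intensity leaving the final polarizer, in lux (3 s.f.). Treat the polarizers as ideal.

I ≈ 43.3 lux

Unpolarized light through the first polarizer → I₁ = 1550 lux/2 = 775 lux, polarized at 18°.
I₂ = I₁ · cos²(51°) = 775 · 0.396 = 306.9 lux.
I₃ = I₂ · cos²(26°) = 306.9 · 0.8078 = 248 lux.
I₄ = I₃ · cos²(63°) = 248 · 0.2061 = 51.1 lux.
I₅ = I₄ · cos²(23°) = 51.1 · 0.8473 = 43.3 lux.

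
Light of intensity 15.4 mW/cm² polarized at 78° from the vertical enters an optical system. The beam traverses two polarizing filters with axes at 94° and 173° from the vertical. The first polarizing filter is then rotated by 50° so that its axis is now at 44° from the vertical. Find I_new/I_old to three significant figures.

I_new/I_old ≈ 8.09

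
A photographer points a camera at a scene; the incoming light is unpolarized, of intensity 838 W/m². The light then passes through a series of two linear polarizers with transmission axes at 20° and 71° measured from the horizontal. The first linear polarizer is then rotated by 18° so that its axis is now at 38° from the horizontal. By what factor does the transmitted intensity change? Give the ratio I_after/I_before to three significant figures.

Before rotation:
Unpolarized light through the first polarizer → I₁ = ½ I₀, now polarized at 20°.
I₂ = I₁ cos²(71° − 20°) = 0.5 I₀ · cos²(51°) = 0.198 I₀.
After rotation:
Unpolarized light through the first polarizer → I₁ = ½ I₀, now polarized at 38°.
I₂ = I₁ cos²(71° − 38°) = 0.5 I₀ · cos²(33°) = 0.3517 I₀.
Ratio = 0.3517 / 0.198 = 1.776.

I_new/I_old ≈ 1.78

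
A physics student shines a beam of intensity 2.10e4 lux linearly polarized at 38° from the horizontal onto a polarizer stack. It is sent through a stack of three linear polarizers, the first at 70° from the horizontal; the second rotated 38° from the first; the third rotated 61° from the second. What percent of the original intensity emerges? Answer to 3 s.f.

≈ 10.5%

I₁ = 2.10e4 lux · cos²(32°) = 1.51e+04 lux.
I₂ = I₁ · cos²(38°) = 1.51e+04 · 0.621 = 9378 lux.
I₃ = I₂ · cos²(61°) = 9378 · 0.235 = 2204 lux.
That is 10.5% of the incident intensity.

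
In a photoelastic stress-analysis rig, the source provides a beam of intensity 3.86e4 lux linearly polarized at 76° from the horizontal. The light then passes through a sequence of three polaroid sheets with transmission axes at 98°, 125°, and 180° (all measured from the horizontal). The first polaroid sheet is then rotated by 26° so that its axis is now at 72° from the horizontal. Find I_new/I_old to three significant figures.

I_new/I_old ≈ 0.528

Before rotation:
By Malus's law, I₁ = I₀ cos²(98° − 76°) = I₀ cos²(22°) = 0.8597 I₀.
I₂ = I₁ cos²(125° − 98°) = 0.8597 I₀ · cos²(27°) = 0.6825 I₀.
I₃ = I₂ cos²(180° − 125°) = 0.6825 I₀ · cos²(55°) = 0.2245 I₀.
After rotation:
I₁ = I₀ cos²(72° − 76°) = I₀ cos²(4°) = 0.9951 I₀.
I₂ = I₁ cos²(125° − 72°) = 0.9951 I₀ · cos²(53°) = 0.3604 I₀.
I₃ = I₂ cos²(180° − 125°) = 0.3604 I₀ · cos²(55°) = 0.1186 I₀.
Ratio = 0.1186 / 0.2245 = 0.5281.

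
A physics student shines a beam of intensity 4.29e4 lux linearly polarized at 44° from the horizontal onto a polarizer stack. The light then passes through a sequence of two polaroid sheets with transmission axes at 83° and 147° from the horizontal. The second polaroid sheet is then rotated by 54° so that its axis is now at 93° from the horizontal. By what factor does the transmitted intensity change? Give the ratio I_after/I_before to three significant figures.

I_new/I_old ≈ 5.05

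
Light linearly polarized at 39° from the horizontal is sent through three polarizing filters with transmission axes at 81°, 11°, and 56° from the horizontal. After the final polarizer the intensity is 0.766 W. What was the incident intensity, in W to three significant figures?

I₀ ≈ 23.7 W

I₁ = I₀ cos²(81° − 39°) = I₀ cos²(42°) = 0.5523 I₀.
I₂ = I₁ cos²(11° − 81°) = 0.5523 I₀ · cos²(70°) = 0.0646 I₀.
I₃ = I₂ cos²(56° − 11°) = 0.0646 I₀ · cos²(45°) = 0.0323 I₀.
So 0.766 W = 0.0323 I₀, giving I₀ = 0.766/0.0323 = 23.71 W.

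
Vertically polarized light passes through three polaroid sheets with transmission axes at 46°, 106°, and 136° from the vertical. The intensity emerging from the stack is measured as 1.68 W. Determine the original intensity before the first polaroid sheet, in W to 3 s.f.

I₀ ≈ 18.6 W

I₁ = I₀ cos²(46° − 0°) = I₀ cos²(46°) = 0.4826 I₀.
I₂ = I₁ cos²(106° − 46°) = 0.4826 I₀ · cos²(60°) = 0.1206 I₀.
I₃ = I₂ cos²(136° − 106°) = 0.1206 I₀ · cos²(30°) = 0.09048 I₀.
So 1.68 W = 0.09048 I₀, giving I₀ = 1.68/0.09048 = 18.57 W.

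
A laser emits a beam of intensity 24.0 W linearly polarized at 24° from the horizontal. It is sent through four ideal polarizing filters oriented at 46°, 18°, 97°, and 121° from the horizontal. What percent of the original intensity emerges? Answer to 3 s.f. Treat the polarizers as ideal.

By Malus's law, I₁ = 24.0 W · cos²(22°) = 20.63 W.
I₂ = I₁ · cos²(28°) = 20.63 · 0.7796 = 16.08 W.
I₃ = I₂ · cos²(79°) = 16.08 · 0.03641 = 0.5856 W.
I₄ = I₃ · cos²(24°) = 0.5856 · 0.8346 = 0.4887 W.
That is 2.036% of the incident intensity.

≈ 2.04%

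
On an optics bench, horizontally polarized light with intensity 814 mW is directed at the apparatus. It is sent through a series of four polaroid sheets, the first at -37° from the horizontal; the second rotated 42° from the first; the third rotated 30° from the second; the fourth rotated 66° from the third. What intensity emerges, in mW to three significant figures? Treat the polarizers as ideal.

I ≈ 35.6 mW

By Malus's law, I₁ = 814 mW · cos²(37°) = 519.2 mW.
I₂ = I₁ · cos²(42°) = 519.2 · 0.5523 = 286.7 mW.
I₃ = I₂ · cos²(30°) = 286.7 · 0.75 = 215 mW.
I₄ = I₃ · cos²(66°) = 215 · 0.1654 = 35.58 mW.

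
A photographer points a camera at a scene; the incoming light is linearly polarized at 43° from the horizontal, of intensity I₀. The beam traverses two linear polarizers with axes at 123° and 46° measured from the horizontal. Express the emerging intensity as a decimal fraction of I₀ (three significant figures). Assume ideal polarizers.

≈ 0.00153 I₀

I₁ = I₀ cos²(123° − 43°) = I₀ cos²(80°) = 0.03015 I₀.
I₂ = I₁ cos²(46° − 123°) = 0.03015 I₀ · cos²(77°) = 0.001526 I₀.
Transmitted fraction = 0.001526.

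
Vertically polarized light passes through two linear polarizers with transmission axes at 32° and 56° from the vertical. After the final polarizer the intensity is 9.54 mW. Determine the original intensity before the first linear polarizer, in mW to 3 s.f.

I₁ = I₀ cos²(32° − 0°) = I₀ cos²(32°) = 0.7192 I₀.
I₂ = I₁ cos²(56° − 32°) = 0.7192 I₀ · cos²(24°) = 0.6002 I₀.
So 9.54 mW = 0.6002 I₀, giving I₀ = 9.54/0.6002 = 15.89 mW.

I₀ ≈ 15.9 mW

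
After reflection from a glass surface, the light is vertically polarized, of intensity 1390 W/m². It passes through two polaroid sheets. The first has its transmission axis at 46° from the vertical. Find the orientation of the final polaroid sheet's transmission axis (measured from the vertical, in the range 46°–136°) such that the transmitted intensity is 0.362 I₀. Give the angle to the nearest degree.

θ ≈ 76°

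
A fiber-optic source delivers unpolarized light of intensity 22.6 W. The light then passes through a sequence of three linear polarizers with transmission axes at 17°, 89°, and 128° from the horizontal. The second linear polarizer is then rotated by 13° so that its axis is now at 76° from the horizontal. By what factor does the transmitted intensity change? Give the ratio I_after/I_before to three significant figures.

Before rotation:
Unpolarized light through the first polarizer → I₁ = ½ I₀, now polarized at 17°.
I₂ = I₁ cos²(89° − 17°) = 0.5 I₀ · cos²(72°) = 0.04775 I₀.
I₃ = I₂ cos²(128° − 89°) = 0.04775 I₀ · cos²(39°) = 0.02884 I₀.
After rotation:
Unpolarized light through the first polarizer → I₁ = ½ I₀, now polarized at 17°.
I₂ = I₁ cos²(76° − 17°) = 0.5 I₀ · cos²(59°) = 0.1326 I₀.
I₃ = I₂ cos²(128° − 76°) = 0.1326 I₀ · cos²(52°) = 0.05027 I₀.
Ratio = 0.05027 / 0.02884 = 1.743.

I_new/I_old ≈ 1.74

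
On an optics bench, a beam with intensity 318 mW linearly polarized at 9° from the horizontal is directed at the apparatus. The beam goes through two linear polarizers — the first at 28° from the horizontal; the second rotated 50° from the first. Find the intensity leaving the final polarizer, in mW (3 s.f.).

I₁ = 318 mW · cos²(19°) = 284.3 mW.
I₂ = I₁ · cos²(50°) = 284.3 · 0.4132 = 117.5 mW.

I ≈ 117 mW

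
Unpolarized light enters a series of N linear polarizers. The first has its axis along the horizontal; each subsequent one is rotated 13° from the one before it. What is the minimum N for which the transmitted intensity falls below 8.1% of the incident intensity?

First polarizer halves the unpolarized light: factor 1/2.
Each further stage multiplies by cos²(13°) = 0.9494.
After N polarizers: T = 0.5·0.9494^(N−1). Require T < 0.081 ⇒ N−1 > ln(0.081/0.5)/ln(0.9494) = 35.05, so N−1 ≥ 36 and N = 37.
Check: N=37 gives T = 0.07711 < 0.081; N=36 gives T = 0.08122.

N = 37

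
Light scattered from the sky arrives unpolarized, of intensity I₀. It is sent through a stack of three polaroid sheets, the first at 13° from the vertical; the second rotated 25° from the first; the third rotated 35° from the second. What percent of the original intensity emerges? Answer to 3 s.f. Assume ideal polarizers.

≈ 27.6%

Unpolarized light through the first polarizer → I₁ = ½ I₀, now polarized at 13°.
I₂ = I₁ cos²(25°) = 0.5 · 0.8214 I₀ = 0.4107 I₀.
I₃ = I₂ cos²(35°) = 0.4107 · 0.671 I₀ = 0.2756 I₀.
That is 27.56% of the incident intensity.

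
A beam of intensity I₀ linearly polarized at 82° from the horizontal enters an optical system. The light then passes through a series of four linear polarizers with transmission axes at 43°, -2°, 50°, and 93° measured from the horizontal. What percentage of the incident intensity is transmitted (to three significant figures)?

≈ 6.12%

I₁ = I₀ cos²(43° − 82°) = I₀ cos²(39°) = 0.604 I₀.
I₂ = I₁ cos²(-2° − 43°) = 0.604 I₀ · cos²(45°) = 0.302 I₀.
I₃ = I₂ cos²(50° + 2°) = 0.302 I₀ · cos²(52°) = 0.1145 I₀.
I₄ = I₃ cos²(93° − 50°) = 0.1145 I₀ · cos²(43°) = 0.06122 I₀.
That is 6.122% of the incident intensity.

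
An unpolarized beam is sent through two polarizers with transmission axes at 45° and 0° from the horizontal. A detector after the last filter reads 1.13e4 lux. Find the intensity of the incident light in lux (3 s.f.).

I₀ ≈ 4.52e4 lux

Unpolarized light through the first polarizer → I₁ = ½ I₀, now polarized at 45°.
I₂ = I₁ cos²(0° − 45°) = 0.5 I₀ · cos²(45°) = 0.25 I₀.
So 1.13e4 lux = 0.25 I₀, giving I₀ = 1.13e4/0.25 = 4.52e+04 lux.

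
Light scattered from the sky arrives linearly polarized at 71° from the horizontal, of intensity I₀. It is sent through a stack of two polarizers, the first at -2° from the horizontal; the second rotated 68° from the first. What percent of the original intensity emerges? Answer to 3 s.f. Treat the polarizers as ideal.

≈ 1.20%

By Malus's law, I₁ = I₀ cos²(-2° − 71°) = I₀ cos²(73°) = 0.08548 I₀.
I₂ = I₁ cos²(68°) = 0.08548 · 0.1403 I₀ = 0.012 I₀.
That is 1.2% of the incident intensity.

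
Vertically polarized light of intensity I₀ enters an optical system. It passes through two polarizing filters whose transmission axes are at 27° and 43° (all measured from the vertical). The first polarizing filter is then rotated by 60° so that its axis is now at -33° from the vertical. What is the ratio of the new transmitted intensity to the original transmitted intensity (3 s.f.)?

I_new/I_old ≈ 0.0561

Before rotation:
I₁ = I₀ cos²(27° − 0°) = I₀ cos²(27°) = 0.7939 I₀.
I₂ = I₁ cos²(43° − 27°) = 0.7939 I₀ · cos²(16°) = 0.7336 I₀.
After rotation:
I₁ = I₀ cos²(-33° − 0°) = I₀ cos²(33°) = 0.7034 I₀.
I₂ = I₁ cos²(43° + 33°) = 0.7034 I₀ · cos²(76°) = 0.04117 I₀.
Ratio = 0.04117 / 0.7336 = 0.05612.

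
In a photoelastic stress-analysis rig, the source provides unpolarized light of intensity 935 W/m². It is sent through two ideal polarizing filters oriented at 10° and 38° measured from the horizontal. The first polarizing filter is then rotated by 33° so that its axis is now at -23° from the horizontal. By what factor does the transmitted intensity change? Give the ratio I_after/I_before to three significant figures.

I_new/I_old ≈ 0.301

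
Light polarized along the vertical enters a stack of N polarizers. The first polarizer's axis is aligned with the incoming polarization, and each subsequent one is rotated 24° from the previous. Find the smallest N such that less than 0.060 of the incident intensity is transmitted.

First polarizer is aligned with the polarization: full transmission.
Each further stage multiplies by cos²(24°) = 0.8346.
After N polarizers: T = 0.8346^(N−1). Require T < 0.060 ⇒ N−1 > ln(0.060)/ln(0.8346) = 15.56, so N−1 ≥ 16 and N = 17.
Check: N=17 gives T = 0.05538 < 0.060; N=16 gives T = 0.06636.

N = 17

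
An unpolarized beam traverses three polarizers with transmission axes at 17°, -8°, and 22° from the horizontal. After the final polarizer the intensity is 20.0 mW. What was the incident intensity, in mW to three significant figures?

I₀ ≈ 64.9 mW

Unpolarized light through the first polarizer → I₁ = ½ I₀, now polarized at 17°.
I₂ = I₁ cos²(-8° − 17°) = 0.5 I₀ · cos²(25°) = 0.4107 I₀.
I₃ = I₂ cos²(22° + 8°) = 0.4107 I₀ · cos²(30°) = 0.308 I₀.
So 20.0 mW = 0.308 I₀, giving I₀ = 20.0/0.308 = 64.93 mW.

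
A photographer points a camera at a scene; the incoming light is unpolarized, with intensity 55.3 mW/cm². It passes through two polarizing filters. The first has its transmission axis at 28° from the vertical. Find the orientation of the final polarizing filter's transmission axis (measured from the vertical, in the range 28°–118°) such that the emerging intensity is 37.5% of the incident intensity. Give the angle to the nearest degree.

Unpolarized light through the first polarizer → I₁ = ½ I₀, now polarized at 28°.
Need I₂/I₀ = 0.375, so cos²(θ − 28°) = 0.375 / 0.5 = 0.75.
θ − 28° = arccos(√0.75) = 30.0°, giving θ ≈ 28 + 30.0 = 58.0°.

θ ≈ 58°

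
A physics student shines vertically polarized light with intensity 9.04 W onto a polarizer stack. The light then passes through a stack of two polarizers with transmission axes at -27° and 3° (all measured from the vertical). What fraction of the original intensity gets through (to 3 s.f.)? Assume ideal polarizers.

I₁ = 9.04 W · cos²(27°) = 7.177 W.
I₂ = I₁ · cos²(30°) = 7.177 · 0.75 = 5.383 W.
Transmitted fraction = 0.5954.

I/I₀ ≈ 0.595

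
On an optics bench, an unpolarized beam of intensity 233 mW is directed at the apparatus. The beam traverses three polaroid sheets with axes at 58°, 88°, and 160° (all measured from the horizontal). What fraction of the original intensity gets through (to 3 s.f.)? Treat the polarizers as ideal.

Unpolarized light through the first polarizer → I₁ = 233 mW/2 = 116.5 mW, polarized at 58°.
I₂ = I₁ · cos²(30°) = 116.5 · 0.75 = 87.38 mW.
I₃ = I₂ · cos²(72°) = 87.38 · 0.09549 = 8.344 mW.
Transmitted fraction = 0.03581.

I/I₀ ≈ 0.0358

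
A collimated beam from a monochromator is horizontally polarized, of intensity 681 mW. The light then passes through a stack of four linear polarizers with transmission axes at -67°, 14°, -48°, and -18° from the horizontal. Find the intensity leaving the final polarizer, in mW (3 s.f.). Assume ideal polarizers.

I₁ = 681 mW · cos²(67°) = 104 mW.
I₂ = I₁ · cos²(81°) = 104 · 0.02447 = 2.544 mW.
I₃ = I₂ · cos²(62°) = 2.544 · 0.2204 = 0.5608 mW.
I₄ = I₃ · cos²(30°) = 0.5608 · 0.75 = 0.4206 mW.

I ≈ 0.421 mW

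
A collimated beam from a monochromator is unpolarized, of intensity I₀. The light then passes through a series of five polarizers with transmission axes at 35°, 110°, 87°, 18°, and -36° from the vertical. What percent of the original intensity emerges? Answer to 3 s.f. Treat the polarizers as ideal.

Unpolarized light through the first polarizer → I₁ = ½ I₀, now polarized at 35°.
I₂ = I₁ cos²(110° − 35°) = 0.5 I₀ · cos²(75°) = 0.03349 I₀.
I₃ = I₂ cos²(87° − 110°) = 0.03349 I₀ · cos²(23°) = 0.02838 I₀.
I₄ = I₃ cos²(18° − 87°) = 0.02838 I₀ · cos²(69°) = 0.003645 I₀.
I₅ = I₄ cos²(-36° − 18°) = 0.003645 I₀ · cos²(54°) = 0.001259 I₀.
That is 0.1259% of the incident intensity.

≈ 0.126%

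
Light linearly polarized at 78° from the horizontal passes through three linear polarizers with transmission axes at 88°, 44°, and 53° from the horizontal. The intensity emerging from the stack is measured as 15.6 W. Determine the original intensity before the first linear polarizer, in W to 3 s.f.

I₁ = I₀ cos²(88° − 78°) = I₀ cos²(10°) = 0.9698 I₀.
I₂ = I₁ cos²(44° − 88°) = 0.9698 I₀ · cos²(44°) = 0.5018 I₀.
I₃ = I₂ cos²(53° − 44°) = 0.5018 I₀ · cos²(9°) = 0.4896 I₀.
So 15.6 W = 0.4896 I₀, giving I₀ = 15.6/0.4896 = 31.86 W.

I₀ ≈ 31.9 W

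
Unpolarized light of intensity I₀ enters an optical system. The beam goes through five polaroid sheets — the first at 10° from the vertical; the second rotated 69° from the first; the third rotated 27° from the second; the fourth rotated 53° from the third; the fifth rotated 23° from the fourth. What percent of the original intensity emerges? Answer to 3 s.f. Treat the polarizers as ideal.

≈ 1.56%

Unpolarized light through the first polarizer → I₁ = ½ I₀, now polarized at 10°.
I₂ = I₁ cos²(69°) = 0.5 · 0.1284 I₀ = 0.06421 I₀.
I₃ = I₂ cos²(27°) = 0.06421 · 0.7939 I₀ = 0.05098 I₀.
I₄ = I₃ cos²(53°) = 0.05098 · 0.3622 I₀ = 0.01846 I₀.
I₅ = I₄ cos²(23°) = 0.01846 · 0.8473 I₀ = 0.01564 I₀.
That is 1.564% of the incident intensity.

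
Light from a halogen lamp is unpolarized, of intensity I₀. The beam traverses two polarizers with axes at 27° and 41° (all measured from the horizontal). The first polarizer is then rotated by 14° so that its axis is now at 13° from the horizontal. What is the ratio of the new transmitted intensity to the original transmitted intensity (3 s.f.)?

Before rotation:
Unpolarized light through the first polarizer → I₁ = ½ I₀, now polarized at 27°.
I₂ = I₁ cos²(41° − 27°) = 0.5 I₀ · cos²(14°) = 0.4707 I₀.
After rotation:
Unpolarized light through the first polarizer → I₁ = ½ I₀, now polarized at 13°.
I₂ = I₁ cos²(41° − 13°) = 0.5 I₀ · cos²(28°) = 0.3898 I₀.
Ratio = 0.3898 / 0.4707 = 0.8281.

I_new/I_old ≈ 0.828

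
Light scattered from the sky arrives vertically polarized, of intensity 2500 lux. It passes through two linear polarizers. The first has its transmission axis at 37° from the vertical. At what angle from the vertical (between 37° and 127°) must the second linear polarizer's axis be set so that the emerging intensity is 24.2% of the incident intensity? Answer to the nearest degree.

θ ≈ 89°

I₁ = I₀ cos²(37° − 0°) = I₀ cos²(37°) = 0.6378 I₀.
Need I₂/I₀ = 0.242, so cos²(θ − 37°) = 0.242 / 0.6378 = 0.3794.
θ − 37° = arccos(√0.3794) = 52.0°, giving θ ≈ 37 + 52.0 = 89.0°.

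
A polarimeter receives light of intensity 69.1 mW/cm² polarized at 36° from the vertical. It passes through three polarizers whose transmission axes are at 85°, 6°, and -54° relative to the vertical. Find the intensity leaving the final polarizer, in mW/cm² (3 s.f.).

I ≈ 0.271 mW/cm²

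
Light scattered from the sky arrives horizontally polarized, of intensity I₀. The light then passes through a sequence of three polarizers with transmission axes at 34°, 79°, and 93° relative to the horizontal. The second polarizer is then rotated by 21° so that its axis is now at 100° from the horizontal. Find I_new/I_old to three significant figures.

I_new/I_old ≈ 0.346

Before rotation:
I₁ = I₀ cos²(34° − 0°) = I₀ cos²(34°) = 0.6873 I₀.
I₂ = I₁ cos²(79° − 34°) = 0.6873 I₀ · cos²(45°) = 0.3437 I₀.
I₃ = I₂ cos²(93° − 79°) = 0.3437 I₀ · cos²(14°) = 0.3235 I₀.
After rotation:
I₁ = I₀ cos²(34° − 0°) = I₀ cos²(34°) = 0.6873 I₀.
I₂ = I₁ cos²(100° − 34°) = 0.6873 I₀ · cos²(66°) = 0.1137 I₀.
I₃ = I₂ cos²(93° − 100°) = 0.1137 I₀ · cos²(7°) = 0.112 I₀.
Ratio = 0.112 / 0.3235 = 0.3462.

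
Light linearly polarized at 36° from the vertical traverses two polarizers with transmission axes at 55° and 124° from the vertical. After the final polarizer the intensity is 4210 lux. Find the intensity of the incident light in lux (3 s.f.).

I₁ = I₀ cos²(55° − 36°) = I₀ cos²(19°) = 0.894 I₀.
I₂ = I₁ cos²(124° − 55°) = 0.894 I₀ · cos²(69°) = 0.1148 I₀.
So 4210 lux = 0.1148 I₀, giving I₀ = 4210/0.1148 = 3.667e+04 lux.

I₀ ≈ 3.67e4 lux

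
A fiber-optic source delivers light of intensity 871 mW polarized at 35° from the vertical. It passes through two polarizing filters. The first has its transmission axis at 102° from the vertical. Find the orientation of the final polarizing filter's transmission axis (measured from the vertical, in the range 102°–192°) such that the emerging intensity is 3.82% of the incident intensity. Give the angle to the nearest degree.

θ ≈ 162°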